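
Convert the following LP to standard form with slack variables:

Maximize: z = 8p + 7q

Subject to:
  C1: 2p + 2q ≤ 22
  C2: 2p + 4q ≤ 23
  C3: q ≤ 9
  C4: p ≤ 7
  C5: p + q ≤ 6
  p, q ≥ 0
max z = 8p + 7q

s.t.
  2p + 2q + s1 = 22
  2p + 4q + s2 = 23
  q + s3 = 9
  p + s4 = 7
  p + q + s5 = 6
  p, q, s1, s2, s3, s4, s5 ≥ 0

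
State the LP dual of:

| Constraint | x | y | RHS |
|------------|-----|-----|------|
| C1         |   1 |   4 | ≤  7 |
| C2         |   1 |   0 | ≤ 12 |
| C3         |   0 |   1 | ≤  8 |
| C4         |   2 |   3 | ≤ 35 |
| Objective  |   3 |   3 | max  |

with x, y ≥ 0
Minimize: z = 7y1 + 12y2 + 8y3 + 35y4

Subject to:
  C1: -y1 - y2 - 2y4 ≤ -3
  C2: -4y1 - y3 - 3y4 ≤ -3
  y1, y2, y3, y4 ≥ 0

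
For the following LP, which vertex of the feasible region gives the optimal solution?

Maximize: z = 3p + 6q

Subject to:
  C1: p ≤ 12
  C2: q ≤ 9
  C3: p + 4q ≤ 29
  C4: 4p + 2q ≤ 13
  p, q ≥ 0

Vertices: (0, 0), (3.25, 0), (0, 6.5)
Evaluating z = 3p + 6q at each vertex:
  (0, 0): z = 0
  (3.25, 0): z = 9.75
  (0, 6.5): z = 39

The largest value is z = 39, attained at (0, 6.5).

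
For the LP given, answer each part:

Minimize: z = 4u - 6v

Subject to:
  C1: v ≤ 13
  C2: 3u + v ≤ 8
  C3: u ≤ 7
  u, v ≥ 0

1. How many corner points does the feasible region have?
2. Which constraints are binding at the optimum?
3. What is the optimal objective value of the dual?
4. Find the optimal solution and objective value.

1. 3
2. C2, u ≥ 0
3. -48 (by strong duality, equal to the primal optimum)
4. u = 0, v = 8, z = -48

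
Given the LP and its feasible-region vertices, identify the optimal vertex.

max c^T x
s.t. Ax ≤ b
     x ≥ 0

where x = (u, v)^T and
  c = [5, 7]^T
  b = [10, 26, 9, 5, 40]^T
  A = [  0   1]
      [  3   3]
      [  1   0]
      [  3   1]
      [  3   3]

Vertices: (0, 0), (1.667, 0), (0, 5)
Evaluating z = 5u + 7v at each vertex:
  (0, 0): z = 0
  (1.667, 0): z = 8.333
  (0, 5): z = 35

The largest value is z = 35, attained at (0, 5).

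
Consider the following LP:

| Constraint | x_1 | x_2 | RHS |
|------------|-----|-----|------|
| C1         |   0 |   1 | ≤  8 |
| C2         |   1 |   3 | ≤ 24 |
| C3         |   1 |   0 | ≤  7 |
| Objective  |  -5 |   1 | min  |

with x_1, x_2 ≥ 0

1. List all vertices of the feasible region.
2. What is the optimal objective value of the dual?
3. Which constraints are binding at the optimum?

1. (0, 0), (7, 0), (7, 5.667), (0, 8)
2. -35 (by strong duality, equal to the primal optimum)
3. C3, x_2 ≥ 0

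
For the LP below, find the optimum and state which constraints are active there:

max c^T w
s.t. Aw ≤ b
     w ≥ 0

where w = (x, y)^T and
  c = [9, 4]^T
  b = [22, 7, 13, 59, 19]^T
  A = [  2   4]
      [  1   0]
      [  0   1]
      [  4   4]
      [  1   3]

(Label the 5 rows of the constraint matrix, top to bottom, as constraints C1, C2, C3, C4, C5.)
Optimal: x = 7, y = 2
Slack at optimum:
  C1: slack = 0 (binding)
  C2: slack = 0 (binding)
  C3: slack = 11
  C4: slack = 23
  C5: slack = 6
  x ≥ 0: x = 7
  y ≥ 0: y = 2
Binding constraints: C1, C2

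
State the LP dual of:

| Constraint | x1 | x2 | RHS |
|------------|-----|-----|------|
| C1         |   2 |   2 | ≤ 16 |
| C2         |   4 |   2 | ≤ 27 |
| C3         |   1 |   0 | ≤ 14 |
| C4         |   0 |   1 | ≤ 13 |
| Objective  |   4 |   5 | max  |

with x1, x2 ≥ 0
Minimize: z = 16y1 + 27y2 + 14y3 + 13y4

Subject to:
  C1: -2y1 - 4y2 - y3 ≤ -4
  C2: -2y1 - 2y2 - y4 ≤ -5
  y1, y2, y3, y4 ≥ 0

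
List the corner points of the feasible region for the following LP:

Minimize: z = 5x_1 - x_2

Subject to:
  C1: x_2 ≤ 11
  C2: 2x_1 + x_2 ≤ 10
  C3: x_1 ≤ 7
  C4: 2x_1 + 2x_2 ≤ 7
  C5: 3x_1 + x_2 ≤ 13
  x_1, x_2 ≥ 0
Each vertex is the intersection of two constraint boundaries that also satisfies all remaining constraints:
  x_1 = 0 and x_2 = 0 → (0, 0)
  2x_1 + 2x_2 = 7 and x_2 = 0 → (3.5, 0)
  2x_1 + 2x_2 = 7 and x_1 = 0 → (0, 3.5)

Vertices: (0, 0), (3.5, 0), (0, 3.5)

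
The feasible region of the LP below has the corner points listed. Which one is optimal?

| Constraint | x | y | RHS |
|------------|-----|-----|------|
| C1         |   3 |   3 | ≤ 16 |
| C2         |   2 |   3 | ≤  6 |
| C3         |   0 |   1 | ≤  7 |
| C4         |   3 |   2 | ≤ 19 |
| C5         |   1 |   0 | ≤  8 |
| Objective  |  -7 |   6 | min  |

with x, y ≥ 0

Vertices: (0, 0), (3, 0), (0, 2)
(3, 0) with z = -21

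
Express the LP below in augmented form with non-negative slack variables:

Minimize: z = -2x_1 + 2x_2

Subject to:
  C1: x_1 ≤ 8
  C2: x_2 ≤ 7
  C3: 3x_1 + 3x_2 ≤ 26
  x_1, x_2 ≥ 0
min z = -2x_1 + 2x_2

s.t.
  x_1 + s1 = 8
  x_2 + s2 = 7
  3x_1 + 3x_2 + s3 = 26
  x_1, x_2, s1, s2, s3 ≥ 0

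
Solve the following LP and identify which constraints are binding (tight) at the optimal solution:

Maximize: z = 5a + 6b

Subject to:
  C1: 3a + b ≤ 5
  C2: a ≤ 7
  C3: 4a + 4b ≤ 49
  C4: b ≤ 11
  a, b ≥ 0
Optimal: a = 0, b = 5
Binding: C1, a ≥ 0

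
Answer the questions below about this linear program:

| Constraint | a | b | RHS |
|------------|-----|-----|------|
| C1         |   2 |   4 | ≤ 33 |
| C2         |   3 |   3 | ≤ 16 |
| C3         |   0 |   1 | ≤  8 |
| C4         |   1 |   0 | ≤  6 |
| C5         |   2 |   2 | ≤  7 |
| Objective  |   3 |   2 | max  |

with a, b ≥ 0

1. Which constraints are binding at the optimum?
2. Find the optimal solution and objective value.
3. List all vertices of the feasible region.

1. C5, b ≥ 0
2. a = 3.5, b = 0, z = 10.5
3. (0, 0), (3.5, 0), (0, 3.5)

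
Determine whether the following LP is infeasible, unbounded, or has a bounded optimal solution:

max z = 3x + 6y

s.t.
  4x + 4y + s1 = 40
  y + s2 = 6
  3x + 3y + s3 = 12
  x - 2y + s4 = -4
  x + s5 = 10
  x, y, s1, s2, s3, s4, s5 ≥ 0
The point (0, 4) satisfies every constraint, so the LP is feasible; the constraints give x ≤ 10 and y ≤ 6, which with x, y ≥ 0 keep the feasible region inside a bounded box. A feasible, bounded LP attains a finite optimum at a vertex.

The LP has an optimal solution: (0, 4) with z = 24.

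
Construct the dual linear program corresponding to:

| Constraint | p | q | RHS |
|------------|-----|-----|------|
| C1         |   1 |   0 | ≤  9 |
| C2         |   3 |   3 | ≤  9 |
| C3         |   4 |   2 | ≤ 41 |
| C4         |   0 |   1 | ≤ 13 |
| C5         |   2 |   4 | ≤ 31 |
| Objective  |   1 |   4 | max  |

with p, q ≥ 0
Minimize: z = 9y1 + 9y2 + 41y3 + 13y4 + 31y5

Subject to:
  C1: -y1 - 3y2 - 4y3 - 2y5 ≤ -1
  C2: -3y2 - 2y3 - y4 - 4y5 ≤ -4
  y1, y2, y3, y4, y5 ≥ 0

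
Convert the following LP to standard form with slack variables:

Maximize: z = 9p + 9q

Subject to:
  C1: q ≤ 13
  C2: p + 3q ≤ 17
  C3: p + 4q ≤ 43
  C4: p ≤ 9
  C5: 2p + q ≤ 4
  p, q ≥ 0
max z = 9p + 9q

s.t.
  q + s1 = 13
  p + 3q + s2 = 17
  p + 4q + s3 = 43
  p + s4 = 9
  2p + q + s5 = 4
  p, q, s1, s2, s3, s4, s5 ≥ 0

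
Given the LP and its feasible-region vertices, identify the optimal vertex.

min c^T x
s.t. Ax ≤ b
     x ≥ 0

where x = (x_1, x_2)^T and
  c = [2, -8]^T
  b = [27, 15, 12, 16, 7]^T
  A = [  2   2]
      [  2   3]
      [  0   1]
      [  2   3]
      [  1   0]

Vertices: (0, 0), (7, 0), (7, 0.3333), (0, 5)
(0, 5) with z = -40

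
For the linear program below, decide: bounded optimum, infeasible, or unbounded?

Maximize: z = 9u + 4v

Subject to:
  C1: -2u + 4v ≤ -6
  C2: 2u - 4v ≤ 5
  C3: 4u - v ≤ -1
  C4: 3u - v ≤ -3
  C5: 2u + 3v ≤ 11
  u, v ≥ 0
C2 requires 2u - 4v ≤ 5, while C1 (-2u + 4v ≤ -6) is equivalent to 2u - 4v ≥ 6. Together they would need 6 ≤ 2u - 4v ≤ 5, which is impossible since 6 > 5. No point satisfies all constraints.

Infeasible — the constraint set is empty.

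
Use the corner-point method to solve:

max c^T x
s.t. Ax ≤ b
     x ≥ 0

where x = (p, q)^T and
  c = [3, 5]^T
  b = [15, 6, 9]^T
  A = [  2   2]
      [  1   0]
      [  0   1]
Each vertex is the intersection of two constraint boundaries that also satisfies all remaining constraints:
  p = 0 and q = 0 → (0, 0)
  p = 6 and q = 0 → (6, 0)
  2p + 2q = 15 and p = 6 → (6, 1.5)
  2p + 2q = 15 and p = 0 → (0, 7.5)

Evaluating z = 3p + 5q at each vertex:
  (0, 0): z = 0
  (6, 0): z = 18
  (6, 1.5): z = 25.5
  (0, 7.5): z = 37.5

The maximum is at (0, 7.5) with z = 37.5.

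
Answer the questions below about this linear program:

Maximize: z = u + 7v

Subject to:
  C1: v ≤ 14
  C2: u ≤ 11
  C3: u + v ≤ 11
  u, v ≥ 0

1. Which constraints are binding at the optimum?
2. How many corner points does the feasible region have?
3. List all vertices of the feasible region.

1. C3, u ≥ 0
2. 3
3. (0, 0), (11, 0), (0, 11)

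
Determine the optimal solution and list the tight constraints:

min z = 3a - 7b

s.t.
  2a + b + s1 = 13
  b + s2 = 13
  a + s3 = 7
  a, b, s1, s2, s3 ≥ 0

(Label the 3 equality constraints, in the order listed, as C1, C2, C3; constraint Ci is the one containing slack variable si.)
Optimal: a = 0, b = 13
Binding: C1, C2, a ≥ 0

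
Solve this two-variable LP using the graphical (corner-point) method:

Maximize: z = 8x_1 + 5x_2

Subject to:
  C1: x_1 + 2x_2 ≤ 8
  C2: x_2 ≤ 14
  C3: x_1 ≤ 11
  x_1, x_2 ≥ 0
x_1 = 8, x_2 = 0, z = 64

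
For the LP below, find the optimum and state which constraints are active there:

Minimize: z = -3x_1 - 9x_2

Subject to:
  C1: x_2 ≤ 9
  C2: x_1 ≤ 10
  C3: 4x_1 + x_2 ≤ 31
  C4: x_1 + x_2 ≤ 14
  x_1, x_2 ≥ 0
Optimal: x_1 = 5, x_2 = 9
Binding: C1, C4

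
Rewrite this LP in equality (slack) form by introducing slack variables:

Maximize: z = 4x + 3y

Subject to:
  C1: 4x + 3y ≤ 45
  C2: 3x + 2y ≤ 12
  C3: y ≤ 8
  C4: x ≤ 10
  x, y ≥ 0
max z = 4x + 3y

s.t.
  4x + 3y + s1 = 45
  3x + 2y + s2 = 12
  y + s3 = 8
  x + s4 = 10
  x, y, s1, s2, s3, s4 ≥ 0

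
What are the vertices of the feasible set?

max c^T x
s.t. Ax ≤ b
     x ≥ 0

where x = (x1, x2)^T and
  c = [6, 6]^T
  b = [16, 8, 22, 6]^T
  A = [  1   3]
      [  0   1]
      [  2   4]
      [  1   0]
Each vertex is the intersection of two constraint boundaries that also satisfies all remaining constraints:
  x1 = 0 and x2 = 0 → (0, 0)
  x1 = 6 and x2 = 0 → (6, 0)
  2x1 + 4x2 = 22 and x1 = 6 → (6, 2.5)
  x1 + 3x2 = 16 and 2x1 + 4x2 = 22 → (1, 5)
  x1 + 3x2 = 16 and x1 = 0 → (0, 5.333)

Vertices: (0, 0), (6, 0), (6, 2.5), (1, 5), (0, 5.333)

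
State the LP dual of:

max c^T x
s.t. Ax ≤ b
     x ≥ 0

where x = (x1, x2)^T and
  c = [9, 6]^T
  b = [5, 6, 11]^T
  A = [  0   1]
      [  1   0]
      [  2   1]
Minimize: z = 5y1 + 6y2 + 11y3

Subject to:
  C1: -y2 - 2y3 ≤ -9
  C2: -y1 - y3 ≤ -6
  y1, y2, y3 ≥ 0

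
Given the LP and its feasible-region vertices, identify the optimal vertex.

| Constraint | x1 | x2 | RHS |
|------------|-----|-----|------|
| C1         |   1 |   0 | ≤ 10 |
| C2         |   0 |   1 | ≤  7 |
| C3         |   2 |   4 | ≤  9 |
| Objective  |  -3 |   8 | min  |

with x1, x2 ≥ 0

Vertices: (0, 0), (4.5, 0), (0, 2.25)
(4.5, 0) with z = -13.5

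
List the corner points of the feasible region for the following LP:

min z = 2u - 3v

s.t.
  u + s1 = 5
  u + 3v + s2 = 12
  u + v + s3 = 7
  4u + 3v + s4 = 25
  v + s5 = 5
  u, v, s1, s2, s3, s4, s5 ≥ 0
Each vertex is the intersection of two constraint boundaries that also satisfies all remaining constraints:
  u = 0 and v = 0 → (0, 0)
  u = 5 and v = 0 → (5, 0)
  u = 5 and 4u + 3v = 25 → (5, 1.667)
  u + 3v = 12 and 4u + 3v = 25 → (4.333, 2.556)
  u + 3v = 12 and u = 0 → (0, 4)

Vertices: (0, 0), (5, 0), (5, 1.667), (4.333, 2.556), (0, 4)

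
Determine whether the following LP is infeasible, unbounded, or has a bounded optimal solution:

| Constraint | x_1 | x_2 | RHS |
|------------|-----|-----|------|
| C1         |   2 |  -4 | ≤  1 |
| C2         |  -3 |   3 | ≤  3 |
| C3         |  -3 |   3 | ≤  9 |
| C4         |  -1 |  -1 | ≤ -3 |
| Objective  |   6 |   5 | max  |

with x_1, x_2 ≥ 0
Feasible point: (1, 2) satisfies every constraint, so the LP is feasible.
Direction d = (1, 1): for each constraint row a, a·d ≤ 0 —
  (2)(1) + (-4)(1) = -2 ≤ 0
  (-3)(1) + (3)(1) = 0 ≤ 0
  (-3)(1) + (3)(1) = 0 ≤ 0
  (-1)(1) + (-1)(1) = -2 ≤ 0
and d ≥ 0, so (1, 2) + t·d stays feasible for every t ≥ 0. Along this ray z = 6x_1 + 5x_2 changes by 11 per unit t, so z → +∞.

Unbounded — the objective can increase without bound over the feasible region.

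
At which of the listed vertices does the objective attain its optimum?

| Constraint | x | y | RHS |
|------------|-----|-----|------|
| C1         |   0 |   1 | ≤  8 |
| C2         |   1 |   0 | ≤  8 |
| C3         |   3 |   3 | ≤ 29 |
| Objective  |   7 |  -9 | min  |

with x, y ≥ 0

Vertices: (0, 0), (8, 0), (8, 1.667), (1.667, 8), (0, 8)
Evaluating z = 7x - 9y at each vertex:
  (0, 0): z = 0
  (8, 0): z = 56
  (8, 1.667): z = 41
  (1.667, 8): z = -60.33
  (0, 8): z = -72

The smallest value is z = -72, attained at (0, 8).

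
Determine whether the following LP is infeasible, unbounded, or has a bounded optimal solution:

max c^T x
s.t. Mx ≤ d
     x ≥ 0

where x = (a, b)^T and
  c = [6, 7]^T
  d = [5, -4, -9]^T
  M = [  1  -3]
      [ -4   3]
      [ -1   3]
One constraint requires a - 3b ≤ 5, while the constraint -a + 3b ≤ -9 is equivalent to a - 3b ≥ 9. Together they would need 9 ≤ a - 3b ≤ 5, which is impossible since 9 > 5. No point satisfies all constraints.

The feasible region is empty; the LP is infeasible.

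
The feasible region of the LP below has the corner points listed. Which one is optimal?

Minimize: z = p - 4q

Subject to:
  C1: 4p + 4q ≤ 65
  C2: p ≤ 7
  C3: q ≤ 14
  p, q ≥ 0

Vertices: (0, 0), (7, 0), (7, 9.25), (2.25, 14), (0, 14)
(0, 14) with z = -56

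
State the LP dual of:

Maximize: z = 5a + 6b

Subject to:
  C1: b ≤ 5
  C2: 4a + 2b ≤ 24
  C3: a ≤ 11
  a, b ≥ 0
Minimize: z = 5y1 + 24y2 + 11y3

Subject to:
  C1: -4y2 - y3 ≤ -5
  C2: -y1 - 2y2 ≤ -6
  y1, y2, y3 ≥ 0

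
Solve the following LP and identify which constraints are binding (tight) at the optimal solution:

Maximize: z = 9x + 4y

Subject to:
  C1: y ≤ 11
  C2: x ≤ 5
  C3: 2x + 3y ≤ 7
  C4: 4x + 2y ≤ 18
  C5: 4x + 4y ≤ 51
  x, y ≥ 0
Optimal: x = 3.5, y = 0
Slack at optimum:
  C1: slack = 11
  C2: slack = 1.5
  C3: slack = 0 (binding)
  C4: slack = 4
  C5: slack = 37
  x ≥ 0: x = 3.5
  y ≥ 0: y = 0 (binding)
Binding constraints: C3, y ≥ 0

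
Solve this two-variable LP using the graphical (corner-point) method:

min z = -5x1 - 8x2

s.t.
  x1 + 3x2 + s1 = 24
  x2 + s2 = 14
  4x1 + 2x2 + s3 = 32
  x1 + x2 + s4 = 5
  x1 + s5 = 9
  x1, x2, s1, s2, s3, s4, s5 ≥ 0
Each vertex is the intersection of two constraint boundaries that also satisfies all remaining constraints:
  x1 = 0 and x2 = 0 → (0, 0)
  x1 + x2 = 5 and x2 = 0 → (5, 0)
  x1 + x2 = 5 and x1 = 0 → (0, 5)

Evaluating z = -5x1 - 8x2 at each vertex:
  (0, 0): z = 0
  (5, 0): z = -25
  (0, 5): z = -40

The minimum is at (0, 5) with z = -40.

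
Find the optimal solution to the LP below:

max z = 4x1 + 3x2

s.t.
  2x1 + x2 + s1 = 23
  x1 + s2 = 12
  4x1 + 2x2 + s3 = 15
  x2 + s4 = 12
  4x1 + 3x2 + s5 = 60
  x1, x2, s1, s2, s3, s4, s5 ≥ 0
x1 = 0, x2 = 7.5, z = 22.5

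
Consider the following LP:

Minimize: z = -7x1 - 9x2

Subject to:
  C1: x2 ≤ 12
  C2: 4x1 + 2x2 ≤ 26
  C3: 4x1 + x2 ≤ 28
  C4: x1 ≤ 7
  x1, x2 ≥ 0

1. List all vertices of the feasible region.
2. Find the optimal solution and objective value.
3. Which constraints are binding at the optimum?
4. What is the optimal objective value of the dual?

1. (0, 0), (6.5, 0), (0.5, 12), (0, 12)
2. x1 = 0.5, x2 = 12, z = -111.5
3. C1, C2
4. -111.5 (by strong duality, equal to the primal optimum)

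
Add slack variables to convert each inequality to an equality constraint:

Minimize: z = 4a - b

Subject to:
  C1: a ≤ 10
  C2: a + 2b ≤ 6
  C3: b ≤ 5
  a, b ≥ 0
min z = 4a - b

s.t.
  a + s1 = 10
  a + 2b + s2 = 6
  b + s3 = 5
  a, b, s1, s2, s3 ≥ 0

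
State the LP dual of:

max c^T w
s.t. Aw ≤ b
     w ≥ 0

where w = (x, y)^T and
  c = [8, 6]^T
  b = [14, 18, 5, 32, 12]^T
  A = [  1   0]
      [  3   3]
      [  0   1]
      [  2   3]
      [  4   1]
Minimize: z = 14y1 + 18y2 + 5y3 + 32y4 + 12y5

Subject to:
  C1: -y1 - 3y2 - 2y4 - 4y5 ≤ -8
  C2: -3y2 - y3 - 3y4 - y5 ≤ -6
  y1, y2, y3, y4, y5 ≥ 0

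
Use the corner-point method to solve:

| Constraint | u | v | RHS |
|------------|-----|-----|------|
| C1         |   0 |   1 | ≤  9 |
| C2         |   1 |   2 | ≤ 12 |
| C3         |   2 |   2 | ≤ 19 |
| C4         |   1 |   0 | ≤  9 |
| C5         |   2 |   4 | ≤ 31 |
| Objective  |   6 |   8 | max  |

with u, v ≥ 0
u = 7, v = 2.5, z = 62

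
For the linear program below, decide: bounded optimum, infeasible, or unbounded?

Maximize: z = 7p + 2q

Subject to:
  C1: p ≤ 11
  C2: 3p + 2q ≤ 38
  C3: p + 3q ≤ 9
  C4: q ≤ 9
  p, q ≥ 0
The point (9, 0) satisfies every constraint, so the LP is feasible; the constraints give p ≤ 11 and q ≤ 9, which with p, q ≥ 0 keep the feasible region inside a bounded box. A feasible, bounded LP attains a finite optimum at a vertex.

Feasible with finite optimum z* = 63 at (9, 0).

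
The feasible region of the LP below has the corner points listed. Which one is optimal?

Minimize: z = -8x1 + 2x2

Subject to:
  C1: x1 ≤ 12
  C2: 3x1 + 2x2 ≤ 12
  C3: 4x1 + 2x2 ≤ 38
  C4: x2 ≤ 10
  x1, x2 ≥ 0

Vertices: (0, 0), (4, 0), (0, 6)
Evaluating z = -8x1 + 2x2 at each vertex:
  (0, 0): z = 0
  (4, 0): z = -32
  (0, 6): z = 12

The smallest value is z = -32, attained at (4, 0).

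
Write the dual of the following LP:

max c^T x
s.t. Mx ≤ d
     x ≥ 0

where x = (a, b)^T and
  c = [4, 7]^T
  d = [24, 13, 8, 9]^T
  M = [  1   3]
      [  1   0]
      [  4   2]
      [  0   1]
Minimize: z = 24y1 + 13y2 + 8y3 + 9y4

Subject to:
  C1: -y1 - y2 - 4y3 ≤ -4
  C2: -3y1 - 2y3 - y4 ≤ -7
  y1, y2, y3, y4 ≥ 0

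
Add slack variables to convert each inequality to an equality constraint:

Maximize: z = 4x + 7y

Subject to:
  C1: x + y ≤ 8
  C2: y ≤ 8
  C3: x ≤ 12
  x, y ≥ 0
max z = 4x + 7y

s.t.
  x + y + s1 = 8
  y + s2 = 8
  x + s3 = 12
  x, y, s1, s2, s3 ≥ 0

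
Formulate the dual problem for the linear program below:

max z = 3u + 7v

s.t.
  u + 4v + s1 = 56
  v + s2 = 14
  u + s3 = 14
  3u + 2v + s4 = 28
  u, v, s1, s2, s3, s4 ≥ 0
Minimize: z = 56y1 + 14y2 + 14y3 + 28y4

Subject to:
  C1: -y1 - y3 - 3y4 ≤ -3
  C2: -4y1 - y2 - 2y4 ≤ -7
  y1, y2, y3, y4 ≥ 0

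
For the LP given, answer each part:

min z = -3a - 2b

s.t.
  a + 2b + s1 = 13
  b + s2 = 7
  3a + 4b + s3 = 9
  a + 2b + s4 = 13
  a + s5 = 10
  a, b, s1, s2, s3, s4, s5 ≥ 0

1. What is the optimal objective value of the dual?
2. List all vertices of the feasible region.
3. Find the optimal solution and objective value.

1. -9 (by strong duality, equal to the primal optimum)
2. (0, 0), (3, 0), (0, 2.25)
3. a = 3, b = 0, z = -9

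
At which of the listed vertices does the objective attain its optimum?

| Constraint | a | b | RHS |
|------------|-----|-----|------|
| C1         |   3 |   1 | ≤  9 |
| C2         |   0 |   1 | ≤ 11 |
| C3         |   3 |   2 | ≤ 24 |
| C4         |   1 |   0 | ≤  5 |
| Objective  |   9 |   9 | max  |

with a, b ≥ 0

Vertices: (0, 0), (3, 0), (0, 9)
(0, 9) with z = 81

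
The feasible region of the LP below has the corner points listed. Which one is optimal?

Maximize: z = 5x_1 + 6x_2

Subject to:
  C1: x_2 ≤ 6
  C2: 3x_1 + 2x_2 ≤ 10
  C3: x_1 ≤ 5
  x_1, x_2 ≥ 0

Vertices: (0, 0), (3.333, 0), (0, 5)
Evaluating z = 5x_1 + 6x_2 at each vertex:
  (0, 0): z = 0
  (3.333, 0): z = 16.67
  (0, 5): z = 30

The largest value is z = 30, attained at (0, 5).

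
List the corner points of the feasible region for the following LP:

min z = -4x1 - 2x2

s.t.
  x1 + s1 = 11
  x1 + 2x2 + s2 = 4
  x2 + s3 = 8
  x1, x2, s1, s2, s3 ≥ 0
Each vertex is the intersection of two constraint boundaries that also satisfies all remaining constraints:
  x1 = 0 and x2 = 0 → (0, 0)
  x1 + 2x2 = 4 and x2 = 0 → (4, 0)
  x1 + 2x2 = 4 and x1 = 0 → (0, 2)

Vertices: (0, 0), (4, 0), (0, 2)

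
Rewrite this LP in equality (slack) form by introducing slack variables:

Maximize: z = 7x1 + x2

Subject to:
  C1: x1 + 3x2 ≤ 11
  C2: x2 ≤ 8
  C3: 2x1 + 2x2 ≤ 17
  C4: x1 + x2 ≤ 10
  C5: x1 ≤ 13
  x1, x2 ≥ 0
max z = 7x1 + x2

s.t.
  x1 + 3x2 + s1 = 11
  x2 + s2 = 8
  2x1 + 2x2 + s3 = 17
  x1 + x2 + s4 = 10
  x1 + s5 = 13
  x1, x2, s1, s2, s3, s4, s5 ≥ 0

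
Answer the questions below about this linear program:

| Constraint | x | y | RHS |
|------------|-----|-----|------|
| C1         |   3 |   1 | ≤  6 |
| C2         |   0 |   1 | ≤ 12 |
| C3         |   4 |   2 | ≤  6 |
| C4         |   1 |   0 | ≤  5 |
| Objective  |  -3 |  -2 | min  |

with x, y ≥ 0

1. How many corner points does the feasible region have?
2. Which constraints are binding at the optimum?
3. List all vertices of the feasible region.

1. 3
2. C3, x ≥ 0
3. (0, 0), (1.5, 0), (0, 3)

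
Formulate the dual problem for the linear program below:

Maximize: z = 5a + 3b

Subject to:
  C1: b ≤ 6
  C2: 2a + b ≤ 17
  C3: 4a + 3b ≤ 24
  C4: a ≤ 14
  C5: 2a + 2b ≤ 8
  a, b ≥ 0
Minimize: z = 6y1 + 17y2 + 24y3 + 14y4 + 8y5

Subject to:
  C1: -2y2 - 4y3 - y4 - 2y5 ≤ -5
  C2: -y1 - y2 - 3y3 - 2y5 ≤ -3
  y1, y2, y3, y4, y5 ≥ 0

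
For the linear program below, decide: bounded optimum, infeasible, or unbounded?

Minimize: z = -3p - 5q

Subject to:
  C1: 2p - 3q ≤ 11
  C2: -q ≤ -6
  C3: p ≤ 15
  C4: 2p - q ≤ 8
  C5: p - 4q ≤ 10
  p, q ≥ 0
Feasible point: (0, 6) satisfies every constraint, so the LP is feasible.
Direction d = (0, 1): for each constraint row a, a·d ≤ 0 —
  (2)(0) + (-3)(1) = -3 ≤ 0
  (0)(0) + (-1)(1) = -1 ≤ 0
  (1)(0) + (0)(1) = 0 ≤ 0
  (2)(0) + (-1)(1) = -1 ≤ 0
  (1)(0) + (-4)(1) = -4 ≤ 0
and d ≥ 0, so (0, 6) + t·d stays feasible for every t ≥ 0. Along this ray z = -3p - 5q changes by -5 per unit t, so z → −∞.

Unbounded — the objective can decrease without bound over the feasible region.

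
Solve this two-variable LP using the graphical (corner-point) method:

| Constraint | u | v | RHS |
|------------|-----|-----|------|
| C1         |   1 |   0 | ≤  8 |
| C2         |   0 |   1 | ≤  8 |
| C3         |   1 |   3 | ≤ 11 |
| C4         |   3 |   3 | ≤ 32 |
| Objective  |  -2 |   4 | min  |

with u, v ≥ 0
Each vertex is the intersection of two constraint boundaries that also satisfies all remaining constraints:
  u = 0 and v = 0 → (0, 0)
  u = 8 and v = 0 → (8, 0)
  u = 8 and u + 3v = 11 → (8, 1)
  u + 3v = 11 and u = 0 → (0, 3.667)

Evaluating z = -2u + 4v at each vertex:
  (0, 0): z = 0
  (8, 0): z = -16
  (8, 1): z = -12
  (0, 3.667): z = 14.67

The minimum is at (8, 0) with z = -16.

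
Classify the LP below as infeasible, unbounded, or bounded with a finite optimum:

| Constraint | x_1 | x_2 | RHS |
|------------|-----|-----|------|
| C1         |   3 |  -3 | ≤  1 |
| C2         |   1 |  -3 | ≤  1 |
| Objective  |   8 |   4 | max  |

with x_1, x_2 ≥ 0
Feasible point: (0, 0) satisfies every constraint, so the LP is feasible.
Direction d = (0, 1): for each constraint row a, a·d ≤ 0 —
  (3)(0) + (-3)(1) = -3 ≤ 0
  (1)(0) + (-3)(1) = -3 ≤ 0
and d ≥ 0, so (0, 0) + t·d stays feasible for every t ≥ 0. Along this ray z = 8x_1 + 4x_2 changes by 4 per unit t, so z → +∞.

The LP is unbounded; z can be made arbitrarily large.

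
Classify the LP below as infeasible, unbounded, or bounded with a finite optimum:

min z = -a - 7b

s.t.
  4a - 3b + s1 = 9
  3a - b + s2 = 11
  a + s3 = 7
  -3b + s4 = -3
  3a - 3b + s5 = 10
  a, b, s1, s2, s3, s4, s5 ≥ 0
Feasible point: (0, 1) satisfies every constraint, so the LP is feasible.
Direction d = (0, 1): for each constraint row a, a·d ≤ 0 —
  (4)(0) + (-3)(1) = -3 ≤ 0
  (3)(0) + (-1)(1) = -1 ≤ 0
  (1)(0) + (0)(1) = 0 ≤ 0
  (0)(0) + (-3)(1) = -3 ≤ 0
  (3)(0) + (-3)(1) = -3 ≤ 0
and d ≥ 0, so (0, 1) + t·d stays feasible for every t ≥ 0. Along this ray z = -a - 7b changes by -7 per unit t, so z → −∞.

Unbounded: there is a feasible ray along which z → −∞.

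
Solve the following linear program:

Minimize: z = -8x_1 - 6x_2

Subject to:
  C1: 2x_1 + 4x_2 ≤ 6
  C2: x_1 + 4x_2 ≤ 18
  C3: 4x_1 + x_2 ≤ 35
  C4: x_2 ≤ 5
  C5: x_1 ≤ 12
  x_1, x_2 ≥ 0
Each vertex is the intersection of two constraint boundaries that also satisfies all remaining constraints:
  x_1 = 0 and x_2 = 0 → (0, 0)
  2x_1 + 4x_2 = 6 and x_2 = 0 → (3, 0)
  2x_1 + 4x_2 = 6 and x_1 = 0 → (0, 1.5)

Evaluating z = -8x_1 - 6x_2 at each vertex:
  (0, 0): z = 0
  (3, 0): z = -24
  (0, 1.5): z = -9

The minimum is at (3, 0) with z = -24.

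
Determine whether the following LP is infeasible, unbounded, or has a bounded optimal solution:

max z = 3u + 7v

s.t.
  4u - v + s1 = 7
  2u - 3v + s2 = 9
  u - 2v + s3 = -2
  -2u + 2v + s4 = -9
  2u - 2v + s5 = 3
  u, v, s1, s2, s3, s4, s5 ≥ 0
The row 2u - 2v + s5 = 3 with s5 ≥ 0 requires 2u - 2v ≤ 3, while the row -2u + 2v + s4 = -9 with s4 ≥ 0 is equivalent to 2u - 2v ≥ 9. Together they would need 9 ≤ 2u - 2v ≤ 3, which is impossible since 9 > 3. No point satisfies all constraints.

The feasible region is empty; the LP is infeasible.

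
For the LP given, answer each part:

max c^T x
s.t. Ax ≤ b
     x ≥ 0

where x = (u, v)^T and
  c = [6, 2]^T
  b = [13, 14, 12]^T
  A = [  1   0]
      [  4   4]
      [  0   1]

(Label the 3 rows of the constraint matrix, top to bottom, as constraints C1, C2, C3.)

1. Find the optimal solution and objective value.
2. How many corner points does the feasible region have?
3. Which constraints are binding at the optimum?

1. u = 3.5, v = 0, z = 21
2. 3
3. C2, v ≥ 0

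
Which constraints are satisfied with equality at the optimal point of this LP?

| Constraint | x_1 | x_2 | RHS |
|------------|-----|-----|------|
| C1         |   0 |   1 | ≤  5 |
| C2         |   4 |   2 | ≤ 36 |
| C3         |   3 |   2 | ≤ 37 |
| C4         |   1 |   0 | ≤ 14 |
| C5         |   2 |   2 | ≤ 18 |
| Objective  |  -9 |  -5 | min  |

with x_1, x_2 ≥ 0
Optimal: x_1 = 9, x_2 = 0
Slack at optimum:
  C1: slack = 5
  C2: slack = 0 (binding)
  C3: slack = 10
  C4: slack = 5
  C5: slack = 0 (binding)
  x_1 ≥ 0: x_1 = 9
  x_2 ≥ 0: x_2 = 0 (binding)
Binding constraints: C2, C5, x_2 ≥ 0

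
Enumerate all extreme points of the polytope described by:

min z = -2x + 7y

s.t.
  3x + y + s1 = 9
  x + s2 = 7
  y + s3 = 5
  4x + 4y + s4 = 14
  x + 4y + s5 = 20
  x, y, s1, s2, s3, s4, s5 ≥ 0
Each vertex is the intersection of two constraint boundaries that also satisfies all remaining constraints:
  x = 0 and y = 0 → (0, 0)
  3x + y = 9 and y = 0 → (3, 0)
  3x + y = 9 and 4x + 4y = 14 → (2.75, 0.75)
  4x + 4y = 14 and x = 0 → (0, 3.5)

Vertices: (0, 0), (3, 0), (2.75, 0.75), (0, 3.5)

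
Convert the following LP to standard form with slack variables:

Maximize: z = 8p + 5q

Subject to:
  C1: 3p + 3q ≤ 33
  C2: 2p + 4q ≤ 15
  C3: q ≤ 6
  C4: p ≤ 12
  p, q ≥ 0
max z = 8p + 5q

s.t.
  3p + 3q + s1 = 33
  2p + 4q + s2 = 15
  q + s3 = 6
  p + s4 = 12
  p, q, s1, s2, s3, s4 ≥ 0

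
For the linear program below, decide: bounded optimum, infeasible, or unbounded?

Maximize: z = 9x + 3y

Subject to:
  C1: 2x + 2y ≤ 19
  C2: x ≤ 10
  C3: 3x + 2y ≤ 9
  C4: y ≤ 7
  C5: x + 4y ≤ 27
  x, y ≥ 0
The point (3, 0) satisfies every constraint, so the LP is feasible; the constraints give x ≤ 10 and y ≤ 7, which with x, y ≥ 0 keep the feasible region inside a bounded box. A feasible, bounded LP attains a finite optimum at a vertex.

The LP has an optimal solution: (3, 0) with z = 27.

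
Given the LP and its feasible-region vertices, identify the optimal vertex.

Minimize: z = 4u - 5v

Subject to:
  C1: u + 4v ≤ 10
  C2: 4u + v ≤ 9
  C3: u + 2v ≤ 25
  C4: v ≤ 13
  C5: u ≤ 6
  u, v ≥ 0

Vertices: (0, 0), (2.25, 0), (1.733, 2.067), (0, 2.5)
Evaluating z = 4u - 5v at each vertex:
  (0, 0): z = 0
  (2.25, 0): z = 9
  (1.733, 2.067): z = -3.4
  (0, 2.5): z = -12.5

The smallest value is z = -12.5, attained at (0, 2.5).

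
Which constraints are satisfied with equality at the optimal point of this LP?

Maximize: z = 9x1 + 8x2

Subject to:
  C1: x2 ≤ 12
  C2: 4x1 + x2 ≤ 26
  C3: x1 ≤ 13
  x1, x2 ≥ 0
Optimal: x1 = 3.5, x2 = 12
Slack at optimum:
  C1: slack = 0 (binding)
  C2: slack = 0 (binding)
  C3: slack = 9.5
  x1 ≥ 0: x1 = 3.5
  x2 ≥ 0: x2 = 12
Binding constraints: C1, C2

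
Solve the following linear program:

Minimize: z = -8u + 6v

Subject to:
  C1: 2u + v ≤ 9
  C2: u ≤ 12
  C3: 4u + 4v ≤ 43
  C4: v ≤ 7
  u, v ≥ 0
u = 4.5, v = 0, z = -36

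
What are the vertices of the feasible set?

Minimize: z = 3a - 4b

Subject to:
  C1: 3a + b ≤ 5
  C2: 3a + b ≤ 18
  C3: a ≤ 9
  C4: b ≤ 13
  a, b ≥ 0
Each vertex is the intersection of two constraint boundaries that also satisfies all remaining constraints:
  a = 0 and b = 0 → (0, 0)
  3a + b = 5 and b = 0 → (1.667, 0)
  3a + b = 5 and a = 0 → (0, 5)

Vertices: (0, 0), (1.667, 0), (0, 5)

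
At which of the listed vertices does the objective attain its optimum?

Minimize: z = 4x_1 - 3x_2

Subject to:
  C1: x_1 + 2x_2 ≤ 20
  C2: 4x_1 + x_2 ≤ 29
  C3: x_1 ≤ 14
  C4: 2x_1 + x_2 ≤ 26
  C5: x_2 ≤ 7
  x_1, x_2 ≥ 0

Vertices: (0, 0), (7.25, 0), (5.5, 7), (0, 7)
Evaluating z = 4x_1 - 3x_2 at each vertex:
  (0, 0): z = 0
  (7.25, 0): z = 29
  (5.5, 7): z = 1
  (0, 7): z = -21

The smallest value is z = -21, attained at (0, 7).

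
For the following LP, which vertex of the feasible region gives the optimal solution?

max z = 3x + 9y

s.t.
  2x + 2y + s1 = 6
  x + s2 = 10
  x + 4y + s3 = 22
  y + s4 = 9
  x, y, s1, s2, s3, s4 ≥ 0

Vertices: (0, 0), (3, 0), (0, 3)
Evaluating z = 3x + 9y at each vertex:
  (0, 0): z = 0
  (3, 0): z = 9
  (0, 3): z = 27

The largest value is z = 27, attained at (0, 3).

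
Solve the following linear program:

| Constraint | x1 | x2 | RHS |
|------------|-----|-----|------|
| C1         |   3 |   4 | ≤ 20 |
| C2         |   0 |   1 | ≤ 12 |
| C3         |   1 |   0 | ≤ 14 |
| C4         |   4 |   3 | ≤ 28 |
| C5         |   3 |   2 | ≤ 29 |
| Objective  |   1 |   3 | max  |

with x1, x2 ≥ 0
x1 = 0, x2 = 5, z = 15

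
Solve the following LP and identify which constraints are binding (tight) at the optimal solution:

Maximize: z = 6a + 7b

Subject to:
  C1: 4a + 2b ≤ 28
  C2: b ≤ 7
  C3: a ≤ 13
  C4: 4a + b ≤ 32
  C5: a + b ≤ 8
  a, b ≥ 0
Optimal: a = 1, b = 7
Binding: C2, C5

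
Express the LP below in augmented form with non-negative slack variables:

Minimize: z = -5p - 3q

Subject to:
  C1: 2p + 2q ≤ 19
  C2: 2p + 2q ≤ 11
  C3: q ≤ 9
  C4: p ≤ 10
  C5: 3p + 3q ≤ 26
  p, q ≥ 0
min z = -5p - 3q

s.t.
  2p + 2q + s1 = 19
  2p + 2q + s2 = 11
  q + s3 = 9
  p + s4 = 10
  3p + 3q + s5 = 26
  p, q, s1, s2, s3, s4, s5 ≥ 0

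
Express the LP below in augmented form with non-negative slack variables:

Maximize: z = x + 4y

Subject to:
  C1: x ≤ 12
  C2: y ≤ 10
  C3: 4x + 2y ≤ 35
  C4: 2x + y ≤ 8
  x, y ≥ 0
max z = x + 4y

s.t.
  x + s1 = 12
  y + s2 = 10
  4x + 2y + s3 = 35
  2x + y + s4 = 8
  x, y, s1, s2, s3, s4 ≥ 0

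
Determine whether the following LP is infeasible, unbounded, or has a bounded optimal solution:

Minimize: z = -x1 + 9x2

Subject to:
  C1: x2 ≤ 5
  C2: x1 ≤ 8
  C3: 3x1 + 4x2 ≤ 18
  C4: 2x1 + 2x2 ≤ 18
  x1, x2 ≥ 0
The point (6, 0) satisfies every constraint, so the LP is feasible; the constraints give x1 ≤ 8 and x2 ≤ 5, which with x1, x2 ≥ 0 keep the feasible region inside a bounded box. A feasible, bounded LP attains a finite optimum at a vertex.

Evaluating z = -x1 + 9x2 at each vertex:
  (0, 0): z = 0
  (6, 0): z = -6
  (0, 4.5): z = 40.5

Feasible with finite optimum z* = -6 at (6, 0).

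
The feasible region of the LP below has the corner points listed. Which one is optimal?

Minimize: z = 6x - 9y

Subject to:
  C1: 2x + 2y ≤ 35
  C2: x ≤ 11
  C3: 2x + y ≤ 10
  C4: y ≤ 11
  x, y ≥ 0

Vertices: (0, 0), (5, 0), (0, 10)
Evaluating z = 6x - 9y at each vertex:
  (0, 0): z = 0
  (5, 0): z = 30
  (0, 10): z = -90

The smallest value is z = -90, attained at (0, 10).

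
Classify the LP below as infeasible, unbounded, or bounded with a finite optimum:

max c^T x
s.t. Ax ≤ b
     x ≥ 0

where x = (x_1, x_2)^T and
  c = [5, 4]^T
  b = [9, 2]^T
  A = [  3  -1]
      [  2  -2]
Feasible point: (0, 0) satisfies every constraint, so the LP is feasible.
Direction d = (0, 1): for each constraint row a, a·d ≤ 0 —
  (3)(0) + (-1)(1) = -1 ≤ 0
  (2)(0) + (-2)(1) = -2 ≤ 0
and d ≥ 0, so (0, 0) + t·d stays feasible for every t ≥ 0. Along this ray z = 5x_1 + 4x_2 changes by 4 per unit t, so z → +∞.

Unbounded: there is a feasible ray along which z → +∞.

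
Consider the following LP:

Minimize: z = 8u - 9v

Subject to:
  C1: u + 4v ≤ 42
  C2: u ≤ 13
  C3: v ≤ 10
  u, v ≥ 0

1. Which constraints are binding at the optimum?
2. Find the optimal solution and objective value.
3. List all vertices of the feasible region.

1. C3, u ≥ 0
2. u = 0, v = 10, z = -90
3. (0, 0), (13, 0), (13, 7.25), (2, 10), (0, 10)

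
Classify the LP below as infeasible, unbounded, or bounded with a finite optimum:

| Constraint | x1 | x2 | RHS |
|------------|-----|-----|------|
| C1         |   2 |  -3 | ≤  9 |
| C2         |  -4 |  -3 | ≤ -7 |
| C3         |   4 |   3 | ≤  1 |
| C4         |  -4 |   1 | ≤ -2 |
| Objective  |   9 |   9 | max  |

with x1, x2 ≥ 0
C3 requires 4x1 + 3x2 ≤ 1, while C2 (-4x1 - 3x2 ≤ -7) is equivalent to 4x1 + 3x2 ≥ 7. Together they would need 7 ≤ 4x1 + 3x2 ≤ 1, which is impossible since 7 > 1. No point satisfies all constraints.

Infeasible: no point satisfies all constraints simultaneously.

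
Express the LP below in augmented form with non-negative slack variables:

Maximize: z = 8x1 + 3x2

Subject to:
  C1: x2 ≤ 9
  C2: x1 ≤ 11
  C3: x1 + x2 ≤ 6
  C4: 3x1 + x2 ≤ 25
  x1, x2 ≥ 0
max z = 8x1 + 3x2

s.t.
  x2 + s1 = 9
  x1 + s2 = 11
  x1 + x2 + s3 = 6
  3x1 + x2 + s4 = 25
  x1, x2, s1, s2, s3, s4 ≥ 0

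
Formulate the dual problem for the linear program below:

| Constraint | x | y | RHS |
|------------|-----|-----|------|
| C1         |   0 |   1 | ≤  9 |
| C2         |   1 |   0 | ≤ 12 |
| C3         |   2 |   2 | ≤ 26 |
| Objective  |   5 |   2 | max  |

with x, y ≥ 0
Minimize: z = 9y1 + 12y2 + 26y3

Subject to:
  C1: -y2 - 2y3 ≤ -5
  C2: -y1 - 2y3 ≤ -2
  y1, y2, y3 ≥ 0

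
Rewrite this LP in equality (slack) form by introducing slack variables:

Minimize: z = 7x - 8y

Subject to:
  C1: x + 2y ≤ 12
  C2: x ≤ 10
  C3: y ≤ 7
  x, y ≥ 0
min z = 7x - 8y

s.t.
  x + 2y + s1 = 12
  x + s2 = 10
  y + s3 = 7
  x, y, s1, s2, s3 ≥ 0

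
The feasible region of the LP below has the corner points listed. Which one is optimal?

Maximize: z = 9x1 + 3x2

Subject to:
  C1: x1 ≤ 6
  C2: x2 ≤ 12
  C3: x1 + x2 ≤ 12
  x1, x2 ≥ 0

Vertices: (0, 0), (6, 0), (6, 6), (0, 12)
Evaluating z = 9x1 + 3x2 at each vertex:
  (0, 0): z = 0
  (6, 0): z = 54
  (6, 6): z = 72
  (0, 12): z = 36

The largest value is z = 72, attained at (6, 6).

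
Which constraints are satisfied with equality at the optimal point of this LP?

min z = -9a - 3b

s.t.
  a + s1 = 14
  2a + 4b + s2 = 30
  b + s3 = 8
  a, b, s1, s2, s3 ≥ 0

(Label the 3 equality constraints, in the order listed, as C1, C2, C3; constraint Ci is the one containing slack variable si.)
Optimal: a = 14, b = 0.5
Binding: C1, C2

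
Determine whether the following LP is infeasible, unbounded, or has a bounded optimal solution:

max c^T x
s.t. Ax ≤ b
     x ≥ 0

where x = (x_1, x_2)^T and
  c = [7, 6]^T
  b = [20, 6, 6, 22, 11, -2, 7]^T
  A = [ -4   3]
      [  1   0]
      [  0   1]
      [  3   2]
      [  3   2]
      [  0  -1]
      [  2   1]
The point (0, 5.5) satisfies every constraint, so the LP is feasible; the constraints give x_1 ≤ 6 and x_2 ≤ 6, which with x_1, x_2 ≥ 0 keep the feasible region inside a bounded box. A feasible, bounded LP attains a finite optimum at a vertex.

The LP has an optimal solution: (0, 5.5) with z = 33.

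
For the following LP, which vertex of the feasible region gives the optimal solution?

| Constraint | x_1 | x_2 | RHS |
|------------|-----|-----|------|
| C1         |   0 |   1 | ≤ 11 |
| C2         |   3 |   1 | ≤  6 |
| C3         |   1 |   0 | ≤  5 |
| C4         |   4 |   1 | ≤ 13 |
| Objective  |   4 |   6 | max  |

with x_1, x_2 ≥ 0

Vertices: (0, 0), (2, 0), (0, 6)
Evaluating z = 4x_1 + 6x_2 at each vertex:
  (0, 0): z = 0
  (2, 0): z = 8
  (0, 6): z = 36

The largest value is z = 36, attained at (0, 6).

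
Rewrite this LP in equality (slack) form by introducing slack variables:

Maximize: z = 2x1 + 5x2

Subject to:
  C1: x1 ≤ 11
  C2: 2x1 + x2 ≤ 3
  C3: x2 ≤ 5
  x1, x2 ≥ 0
max z = 2x1 + 5x2

s.t.
  x1 + s1 = 11
  2x1 + x2 + s2 = 3
  x2 + s3 = 5
  x1, x2, s1, s2, s3 ≥ 0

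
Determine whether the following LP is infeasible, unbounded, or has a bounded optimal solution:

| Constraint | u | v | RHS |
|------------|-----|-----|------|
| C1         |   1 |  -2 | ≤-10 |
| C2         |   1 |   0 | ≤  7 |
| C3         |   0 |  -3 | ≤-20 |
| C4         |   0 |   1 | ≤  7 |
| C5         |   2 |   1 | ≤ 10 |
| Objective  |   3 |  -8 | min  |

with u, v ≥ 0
The point (0, 7) satisfies every constraint, so the LP is feasible; the constraints give u ≤ 7 and v ≤ 7, which with u, v ≥ 0 keep the feasible region inside a bounded box. A feasible, bounded LP attains a finite optimum at a vertex.

Bounded optimum: z* = -56 at (0, 7).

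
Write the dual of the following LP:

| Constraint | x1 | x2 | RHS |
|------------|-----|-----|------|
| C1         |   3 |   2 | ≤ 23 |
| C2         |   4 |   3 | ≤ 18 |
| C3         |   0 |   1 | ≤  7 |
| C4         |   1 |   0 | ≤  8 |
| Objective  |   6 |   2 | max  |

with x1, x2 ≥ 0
Minimize: z = 23y1 + 18y2 + 7y3 + 8y4

Subject to:
  C1: -3y1 - 4y2 - y4 ≤ -6
  C2: -2y1 - 3y2 - y3 ≤ -2
  y1, y2, y3, y4 ≥ 0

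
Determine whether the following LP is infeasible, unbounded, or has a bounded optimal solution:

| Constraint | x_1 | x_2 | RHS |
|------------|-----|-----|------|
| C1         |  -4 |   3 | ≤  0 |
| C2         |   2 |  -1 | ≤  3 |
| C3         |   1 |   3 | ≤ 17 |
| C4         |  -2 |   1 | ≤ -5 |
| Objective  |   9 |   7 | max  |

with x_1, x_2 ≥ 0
C2 requires 2x_1 - x_2 ≤ 3, while C4 (-2x_1 + x_2 ≤ -5) is equivalent to 2x_1 - x_2 ≥ 5. Together they would need 5 ≤ 2x_1 - x_2 ≤ 3, which is impossible since 5 > 3. No point satisfies all constraints.

The feasible region is empty; the LP is infeasible.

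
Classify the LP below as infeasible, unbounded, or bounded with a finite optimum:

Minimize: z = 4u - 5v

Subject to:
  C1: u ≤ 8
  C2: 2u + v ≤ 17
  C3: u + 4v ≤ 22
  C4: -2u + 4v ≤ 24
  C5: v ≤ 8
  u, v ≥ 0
The point (0, 5.5) satisfies every constraint, so the LP is feasible; the constraints give u ≤ 8 and v ≤ 8, which with u, v ≥ 0 keep the feasible region inside a bounded box. A feasible, bounded LP attains a finite optimum at a vertex.

Evaluating z = 4u - 5v at each vertex:
  (0, 0): z = 0
  (8, 0): z = 32
  (8, 1): z = 27
  (6.571, 3.857): z = 7
  (0, 5.5): z = -27.5

Bounded optimum: z* = -27.5 at (0, 5.5).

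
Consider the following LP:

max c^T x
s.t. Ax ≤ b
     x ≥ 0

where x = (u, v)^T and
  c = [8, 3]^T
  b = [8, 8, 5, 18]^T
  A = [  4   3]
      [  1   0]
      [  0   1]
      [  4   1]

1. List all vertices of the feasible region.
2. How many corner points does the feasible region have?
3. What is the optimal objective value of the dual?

1. (0, 0), (2, 0), (0, 2.667)
2. 3
3. 16 (by strong duality, equal to the primal optimum)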